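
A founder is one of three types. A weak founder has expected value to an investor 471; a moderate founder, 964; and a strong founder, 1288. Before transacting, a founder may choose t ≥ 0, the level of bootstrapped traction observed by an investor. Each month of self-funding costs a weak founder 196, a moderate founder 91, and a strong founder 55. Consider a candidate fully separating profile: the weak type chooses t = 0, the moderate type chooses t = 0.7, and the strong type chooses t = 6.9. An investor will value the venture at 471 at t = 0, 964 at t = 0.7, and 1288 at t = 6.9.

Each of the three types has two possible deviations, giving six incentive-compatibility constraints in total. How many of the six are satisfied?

4

Strong (own payoff 1288 − 55×6.9 = 908.5): to t=0 gives 471 → no gain ✓; to t=0.7 gives 964 − 55×0.7 = 925.5 → profitable ✗.
Weak (own payoff 471): to t=0.7 gives 964 − 196×0.7 = 826.8 → profitable ✗; to t=6.9 gives 1288 − 196×6.9 = -64.4 → no gain ✓.
Moderate (own payoff 964 − 91×0.7 = 900.3): to t=0 gives 471 → no gain ✓; to t=6.9 gives 1288 − 91×6.9 = 660.1 → no gain ✓.
4 of the 6 constraints hold; not an equilibrium.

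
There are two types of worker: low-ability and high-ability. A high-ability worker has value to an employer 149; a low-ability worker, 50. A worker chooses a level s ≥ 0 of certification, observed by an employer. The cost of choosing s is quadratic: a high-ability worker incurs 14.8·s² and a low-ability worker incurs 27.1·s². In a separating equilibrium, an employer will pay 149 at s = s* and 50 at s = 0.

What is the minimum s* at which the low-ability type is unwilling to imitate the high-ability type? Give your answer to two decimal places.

The low-ability type at s = 0 receives 50; imitating at s* yields 149 − 27.1·s*².
Indifference: 50 = 149 − 27.1·s*², so s*² = (149 − 50) / 27.1 ≈ 3.6531.
s* = √3.6531 ≈ 1.91.

1.91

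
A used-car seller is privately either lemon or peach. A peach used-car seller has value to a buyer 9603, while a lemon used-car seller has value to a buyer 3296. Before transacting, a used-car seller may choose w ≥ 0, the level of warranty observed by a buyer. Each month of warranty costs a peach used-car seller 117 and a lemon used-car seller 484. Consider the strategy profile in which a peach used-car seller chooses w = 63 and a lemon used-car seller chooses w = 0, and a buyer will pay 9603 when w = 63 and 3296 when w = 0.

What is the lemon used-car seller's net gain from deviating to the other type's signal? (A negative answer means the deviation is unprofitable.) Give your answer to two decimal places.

-24185.00

Playing w = 0 the lemon used-car seller receives 3296.
Deviating to w = 63 brings payment 9603 at cost 484 × 63 = 30492, netting -20889.
Gain from deviating: -20889 − 3296 = -24185.00.
The gain is negative, so the lemon type's incentive-compatibility constraint is satisfied.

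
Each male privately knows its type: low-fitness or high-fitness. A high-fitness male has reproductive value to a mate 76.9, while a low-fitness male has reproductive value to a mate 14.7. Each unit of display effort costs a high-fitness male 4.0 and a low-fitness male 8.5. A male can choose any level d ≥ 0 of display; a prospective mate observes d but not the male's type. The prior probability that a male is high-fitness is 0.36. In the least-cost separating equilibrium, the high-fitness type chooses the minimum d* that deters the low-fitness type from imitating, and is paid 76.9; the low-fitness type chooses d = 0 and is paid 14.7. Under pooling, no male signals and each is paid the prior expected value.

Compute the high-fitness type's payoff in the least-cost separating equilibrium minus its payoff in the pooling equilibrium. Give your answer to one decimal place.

10.5

Least-cost separating signal: d* solves 14.7 = 76.9 − 8.5·d*, so d* = (76.9 − 14.7)/8.5 ≈ 7.3176.
High-fitness type's separating payoff: 76.9 − 4.0 × d* = 76.9 − 4.0 × (76.9 − 14.7)/8.5 = 76.9 − 248.8/8.5 ≈ 47.629.
Pooling payoff: 0.36 × 76.9 + 0.64 × 14.7 = 37.092.
Difference: 47.629 − 37.092 = 10.537, i.e. 10.5 to one decimal place.
The high-fitness type prefers to separate.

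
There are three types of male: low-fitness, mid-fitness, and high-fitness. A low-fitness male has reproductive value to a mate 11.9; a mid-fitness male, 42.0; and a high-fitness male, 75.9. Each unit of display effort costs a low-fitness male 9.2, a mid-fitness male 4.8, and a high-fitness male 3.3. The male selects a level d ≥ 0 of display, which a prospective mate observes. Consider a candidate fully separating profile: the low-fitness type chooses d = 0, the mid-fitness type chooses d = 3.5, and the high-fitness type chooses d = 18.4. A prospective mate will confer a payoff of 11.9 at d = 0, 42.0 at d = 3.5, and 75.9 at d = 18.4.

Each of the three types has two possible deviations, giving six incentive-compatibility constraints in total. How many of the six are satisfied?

5

Mid-fitness (own payoff 42.0 − 4.8×3.5 = 25.2): to d=0 gives 11.9 → no gain ✓; to d=18.4 gives 75.9 − 4.8×18.4 = -12.42 → no gain ✓.
Low-fitness (own payoff 11.9): to d=3.5 gives 42.0 − 9.2×3.5 = 9.8 → no gain ✓; to d=18.4 gives 75.9 − 9.2×18.4 = -93.38 → no gain ✓.
High-fitness (own payoff 75.9 − 3.3×18.4 = 15.18): to d=0 gives 11.9 → no gain ✓; to d=3.5 gives 42.0 − 3.3×3.5 = 30.45 → profitable ✗.
5 of the 6 constraints hold; not an equilibrium.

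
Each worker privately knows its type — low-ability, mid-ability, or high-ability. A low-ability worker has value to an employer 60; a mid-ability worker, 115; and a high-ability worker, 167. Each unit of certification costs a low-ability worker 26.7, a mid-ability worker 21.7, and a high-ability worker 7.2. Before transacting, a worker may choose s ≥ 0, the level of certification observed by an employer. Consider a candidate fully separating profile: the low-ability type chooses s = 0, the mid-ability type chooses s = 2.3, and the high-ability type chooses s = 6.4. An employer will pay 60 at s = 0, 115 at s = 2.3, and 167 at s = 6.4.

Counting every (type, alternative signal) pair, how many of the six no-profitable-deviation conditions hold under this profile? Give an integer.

Low-ability (own payoff 60): to s=2.3 gives 115 − 26.7×2.3 = 53.59 → no gain ✓; to s=6.4 gives 167 − 26.7×6.4 = -3.88 → no gain ✓.
High-ability (own payoff 167 − 7.2×6.4 = 120.92): to s=0 gives 60 → no gain ✓; to s=2.3 gives 115 − 7.2×2.3 = 98.44 → no gain ✓.
Mid-ability (own payoff 115 − 21.7×2.3 = 65.09): to s=0 gives 60 → no gain ✓; to s=6.4 gives 167 − 21.7×6.4 = 28.12 → no gain ✓.
6 of the 6 constraints hold; this profile is a separating equilibrium.

6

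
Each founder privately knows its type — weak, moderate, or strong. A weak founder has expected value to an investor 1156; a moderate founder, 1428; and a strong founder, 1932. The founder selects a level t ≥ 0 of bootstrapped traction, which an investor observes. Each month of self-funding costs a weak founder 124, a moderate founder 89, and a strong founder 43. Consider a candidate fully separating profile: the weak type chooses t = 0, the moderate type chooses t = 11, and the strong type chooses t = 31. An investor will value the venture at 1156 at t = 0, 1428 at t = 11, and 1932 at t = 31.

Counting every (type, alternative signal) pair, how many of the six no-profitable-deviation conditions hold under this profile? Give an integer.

3

Weak (own payoff 1156): to t=11 gives 1428 − 124×11 = 64 → no gain ✓; to t=31 gives 1932 − 124×31 = -1912 → no gain ✓.
Strong (own payoff 1932 − 43×31 = 599): to t=0 gives 1156 → profitable ✗; to t=11 gives 1428 − 43×11 = 955 → profitable ✗.
Moderate (own payoff 1428 − 89×11 = 449): to t=0 gives 1156 → profitable ✗; to t=31 gives 1932 − 89×31 = -827 → no gain ✓.
3 of the 6 constraints hold; not an equilibrium.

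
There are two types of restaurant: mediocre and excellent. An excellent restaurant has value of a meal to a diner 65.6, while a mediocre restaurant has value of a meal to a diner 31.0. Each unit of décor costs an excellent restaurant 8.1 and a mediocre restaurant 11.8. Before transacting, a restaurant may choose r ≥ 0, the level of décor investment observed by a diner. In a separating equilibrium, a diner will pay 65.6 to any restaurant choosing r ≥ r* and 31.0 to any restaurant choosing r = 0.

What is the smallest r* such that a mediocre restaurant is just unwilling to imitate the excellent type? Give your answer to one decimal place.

A mediocre restaurant choosing r = 0 receives 31.0.
Imitating at r* instead would pay 65.6 at cost 11.8·r*, netting 65.6 − 11.8·r*.
Indifference: 31.0 = 65.6 − 11.8·r*, so r* = (65.6 − 31.0) / 11.8 ≈ 2.9.
This is the mediocre type's binding incentive-compatibility constraint; any r ≥ 2.9 sustains separation on that side.

2.9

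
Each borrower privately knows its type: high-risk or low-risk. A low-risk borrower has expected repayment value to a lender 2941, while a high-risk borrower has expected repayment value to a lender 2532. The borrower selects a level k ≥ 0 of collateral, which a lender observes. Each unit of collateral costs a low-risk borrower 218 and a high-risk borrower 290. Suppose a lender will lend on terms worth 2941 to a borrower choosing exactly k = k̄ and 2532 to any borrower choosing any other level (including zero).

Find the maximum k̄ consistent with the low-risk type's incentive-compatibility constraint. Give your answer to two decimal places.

1.88

Choosing k̄ yields the low-risk type 2941 − 218·k̄; choosing zero yields 2532.
The low-risk type is indifferent at 2941 − 218·k̄ = 2532, i.e. k̄ = (2941 − 2532) / 218 ≈ 1.88.
For any k̄ above 1.88 the low-risk type would rather pool at zero, so separation collapses.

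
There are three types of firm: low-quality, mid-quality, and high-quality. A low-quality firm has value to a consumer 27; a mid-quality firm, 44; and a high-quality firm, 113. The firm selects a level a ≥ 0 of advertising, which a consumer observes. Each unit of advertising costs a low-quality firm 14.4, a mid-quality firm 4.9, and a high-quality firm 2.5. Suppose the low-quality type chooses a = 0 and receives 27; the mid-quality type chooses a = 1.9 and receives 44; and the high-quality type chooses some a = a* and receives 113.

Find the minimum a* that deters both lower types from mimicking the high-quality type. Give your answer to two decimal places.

15.98

Mid-quality type (on-path payoff 44 − 4.9×1.9 = 34.69) won't mimic when 34.69 ≥ 113 − 4.9·a*, i.e. a* ≥ 15.98.
Low-quality type (on-path payoff 27) won't mimic when 27 ≥ 113 − 14.4·a*, i.e. a* ≥ 5.97.
Both must hold, so a* = max(5.97, 15.98) = 15.98. The mid-quality type's constraint binds.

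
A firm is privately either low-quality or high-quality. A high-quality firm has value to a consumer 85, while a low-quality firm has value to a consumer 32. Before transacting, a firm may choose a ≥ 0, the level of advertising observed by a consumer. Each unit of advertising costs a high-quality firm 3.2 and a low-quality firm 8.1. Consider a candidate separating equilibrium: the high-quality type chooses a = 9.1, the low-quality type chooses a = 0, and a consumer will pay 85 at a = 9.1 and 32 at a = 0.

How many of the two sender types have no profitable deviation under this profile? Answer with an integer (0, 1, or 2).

Low-quality type: stay at 0 → 32; mimic → 85 − 8.1 × 9.1 = 11.29. IC holds (32 ≥ 11.29).
High-quality type: signal → 85 − 3.2 × 9.1 = 55.88; deviate to 0 → 32. IC holds (55.88 ≥ 32).
2 of 2 constraints hold, so this is a separating equilibrium.

2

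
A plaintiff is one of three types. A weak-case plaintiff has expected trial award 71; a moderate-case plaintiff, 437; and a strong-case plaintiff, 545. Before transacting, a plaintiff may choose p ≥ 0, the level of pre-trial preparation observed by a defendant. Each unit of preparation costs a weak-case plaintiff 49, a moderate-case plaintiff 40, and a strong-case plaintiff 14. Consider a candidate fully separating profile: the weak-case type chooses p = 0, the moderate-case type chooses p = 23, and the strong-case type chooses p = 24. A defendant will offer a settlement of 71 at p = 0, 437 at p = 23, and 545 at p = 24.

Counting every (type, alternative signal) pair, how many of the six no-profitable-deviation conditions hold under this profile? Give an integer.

4

Moderate-case (own payoff 437 − 40×23 = -483): to p=0 gives 71 → profitable ✗; to p=24 gives 545 − 40×24 = -415 → profitable ✗.
Weak-case (own payoff 71): to p=23 gives 437 − 49×23 = -690 → no gain ✓; to p=24 gives 545 − 49×24 = -631 → no gain ✓.
Strong-case (own payoff 545 − 14×24 = 209): to p=0 gives 71 → no gain ✓; to p=23 gives 437 − 14×23 = 115 → no gain ✓.
4 of the 6 constraints hold; not an equilibrium.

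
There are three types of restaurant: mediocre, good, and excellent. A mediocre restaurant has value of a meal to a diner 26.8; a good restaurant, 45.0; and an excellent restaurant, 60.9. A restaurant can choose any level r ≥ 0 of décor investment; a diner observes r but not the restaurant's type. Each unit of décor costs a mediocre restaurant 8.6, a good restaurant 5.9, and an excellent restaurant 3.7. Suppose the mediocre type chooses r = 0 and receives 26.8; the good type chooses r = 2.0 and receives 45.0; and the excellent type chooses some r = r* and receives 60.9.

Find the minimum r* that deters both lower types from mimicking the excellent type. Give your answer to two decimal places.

Good type (on-path payoff 45.0 − 5.9×2.0 = 33.2) won't mimic when 33.2 ≥ 60.9 − 5.9·r*, i.e. r* ≥ 4.69.
Mediocre type (on-path payoff 26.8) won't mimic when 26.8 ≥ 60.9 − 8.6·r*, i.e. r* ≥ 3.97.
Both must hold, so r* = max(3.97, 4.69) = 4.69. The good type's constraint binds.

4.69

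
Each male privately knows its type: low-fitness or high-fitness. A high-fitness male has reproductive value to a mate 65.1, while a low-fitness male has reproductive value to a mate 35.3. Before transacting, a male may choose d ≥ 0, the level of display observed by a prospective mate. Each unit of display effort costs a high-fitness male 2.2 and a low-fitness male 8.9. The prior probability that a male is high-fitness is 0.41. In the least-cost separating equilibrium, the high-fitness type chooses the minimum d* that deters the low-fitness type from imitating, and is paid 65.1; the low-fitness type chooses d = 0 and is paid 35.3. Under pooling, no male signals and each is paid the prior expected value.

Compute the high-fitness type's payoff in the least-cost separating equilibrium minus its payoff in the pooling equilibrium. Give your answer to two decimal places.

10.22

Least-cost separating signal: d* solves 35.3 = 65.1 − 8.9·d*, so d* = (65.1 − 35.3)/8.9 ≈ 3.3483.
High-fitness type's separating payoff: 65.1 − 2.2 × d* = 65.1 − 2.2 × (65.1 − 35.3)/8.9 = 65.1 − 65.56/8.9 ≈ 57.7337.
Pooling payoff: 0.41 × 65.1 + 0.59 × 35.3 = 47.518.
Difference: 57.7337 − 47.518 = 10.2157, i.e. 10.22 to two decimal places.
The high-fitness type prefers to separate.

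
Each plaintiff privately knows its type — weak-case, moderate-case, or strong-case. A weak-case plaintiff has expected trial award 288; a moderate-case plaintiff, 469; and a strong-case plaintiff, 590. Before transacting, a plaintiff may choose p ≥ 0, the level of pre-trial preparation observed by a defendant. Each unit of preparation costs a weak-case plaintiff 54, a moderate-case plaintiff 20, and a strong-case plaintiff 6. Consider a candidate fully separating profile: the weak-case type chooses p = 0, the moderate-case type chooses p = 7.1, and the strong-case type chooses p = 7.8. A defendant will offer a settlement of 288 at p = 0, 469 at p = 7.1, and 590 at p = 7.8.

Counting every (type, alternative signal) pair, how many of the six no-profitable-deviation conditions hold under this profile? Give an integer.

5

Strong-case (own payoff 590 − 6×7.8 = 543.2): to p=0 gives 288 → no gain ✓; to p=7.1 gives 469 − 6×7.1 = 426.4 → no gain ✓.
Weak-case (own payoff 288): to p=7.1 gives 469 − 54×7.1 = 85.6 → no gain ✓; to p=7.8 gives 590 − 54×7.8 = 168.8 → no gain ✓.
Moderate-case (own payoff 469 − 20×7.1 = 327): to p=0 gives 288 → no gain ✓; to p=7.8 gives 590 − 20×7.8 = 434 → profitable ✗.
5 of the 6 constraints hold; not an equilibrium.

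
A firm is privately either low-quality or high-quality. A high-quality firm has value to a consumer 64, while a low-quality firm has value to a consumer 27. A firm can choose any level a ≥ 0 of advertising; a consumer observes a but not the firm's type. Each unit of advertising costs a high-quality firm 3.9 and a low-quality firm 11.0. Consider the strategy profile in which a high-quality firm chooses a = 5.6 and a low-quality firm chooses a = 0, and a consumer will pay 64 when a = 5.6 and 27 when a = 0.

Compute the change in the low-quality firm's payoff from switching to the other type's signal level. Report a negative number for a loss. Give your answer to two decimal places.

Playing a = 0 the low-quality firm receives 27.
Deviating to a = 5.6 brings payment 64 at cost 11.0 × 5.6 = 61.6, netting 2.4.
Gain from deviating: 2.4 − 27 = -24.60.
The gain is negative, so the low-quality type's incentive-compatibility constraint is satisfied.

-24.60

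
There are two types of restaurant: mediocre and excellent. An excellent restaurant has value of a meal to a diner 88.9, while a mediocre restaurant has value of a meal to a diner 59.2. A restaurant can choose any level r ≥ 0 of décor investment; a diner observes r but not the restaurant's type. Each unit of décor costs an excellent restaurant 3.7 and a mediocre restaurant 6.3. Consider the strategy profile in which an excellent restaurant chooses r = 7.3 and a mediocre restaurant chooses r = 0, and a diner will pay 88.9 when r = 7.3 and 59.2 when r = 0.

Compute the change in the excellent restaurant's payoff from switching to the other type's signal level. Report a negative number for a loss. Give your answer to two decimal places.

-2.69

Playing r = 7.3 the excellent restaurant receives 88.9 − 3.7 × 7.3 = 61.89.
Deviating to r = 0 yields 59.2 instead.
Gain from deviating: 59.2 − 61.89 = -2.69.
The gain is negative, so the excellent type's incentive-compatibility constraint is satisfied.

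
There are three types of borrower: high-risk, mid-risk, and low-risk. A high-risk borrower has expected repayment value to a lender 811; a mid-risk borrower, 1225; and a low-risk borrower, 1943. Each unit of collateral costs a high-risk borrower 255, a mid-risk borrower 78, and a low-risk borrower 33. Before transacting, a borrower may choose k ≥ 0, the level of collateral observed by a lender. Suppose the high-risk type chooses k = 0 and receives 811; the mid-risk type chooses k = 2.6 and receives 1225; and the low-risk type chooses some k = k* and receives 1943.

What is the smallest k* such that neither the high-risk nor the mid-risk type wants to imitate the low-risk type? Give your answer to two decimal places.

High-risk type (on-path payoff 811) won't mimic when 811 ≥ 1943 − 255·k*, i.e. k* ≥ 4.44.
Mid-risk type (on-path payoff 1225 − 78×2.6 = 1022.2) won't mimic when 1022.2 ≥ 1943 − 78·k*, i.e. k* ≥ 11.81.
Both must hold, so k* = max(4.44, 11.81) = 11.81. The mid-risk type's constraint binds.

11.81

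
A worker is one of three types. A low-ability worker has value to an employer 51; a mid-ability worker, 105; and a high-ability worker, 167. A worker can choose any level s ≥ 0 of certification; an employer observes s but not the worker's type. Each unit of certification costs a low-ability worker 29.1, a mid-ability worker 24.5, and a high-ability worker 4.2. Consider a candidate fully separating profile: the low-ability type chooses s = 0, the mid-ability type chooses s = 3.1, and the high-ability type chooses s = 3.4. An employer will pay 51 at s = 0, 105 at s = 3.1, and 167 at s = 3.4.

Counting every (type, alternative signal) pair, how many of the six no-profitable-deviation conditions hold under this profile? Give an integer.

High-ability (own payoff 167 − 4.2×3.4 = 152.72): to s=0 gives 51 → no gain ✓; to s=3.1 gives 105 − 4.2×3.1 = 91.98 → no gain ✓.
Mid-ability (own payoff 105 − 24.5×3.1 = 29.05): to s=0 gives 51 → profitable ✗; to s=3.4 gives 167 − 24.5×3.4 = 83.7 → profitable ✗.
Low-ability (own payoff 51): to s=3.1 gives 105 − 29.1×3.1 = 14.79 → no gain ✓; to s=3.4 gives 167 − 29.1×3.4 = 68.06 → profitable ✗.
3 of the 6 constraints hold; not an equilibrium.

3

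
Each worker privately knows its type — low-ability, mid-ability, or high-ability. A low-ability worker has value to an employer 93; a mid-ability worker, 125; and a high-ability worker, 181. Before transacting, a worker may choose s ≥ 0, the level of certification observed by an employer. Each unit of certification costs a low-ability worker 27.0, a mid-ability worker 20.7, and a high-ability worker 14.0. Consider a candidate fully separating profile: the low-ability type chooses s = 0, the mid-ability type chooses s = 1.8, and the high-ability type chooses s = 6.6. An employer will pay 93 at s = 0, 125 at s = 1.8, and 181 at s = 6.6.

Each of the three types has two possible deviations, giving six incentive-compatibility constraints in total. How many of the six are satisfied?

High-ability (own payoff 181 − 14.0×6.6 = 88.6): to s=0 gives 93 → profitable ✗; to s=1.8 gives 125 − 14.0×1.8 = 99.8 → profitable ✗.
Low-ability (own payoff 93): to s=1.8 gives 125 − 27.0×1.8 = 76.4 → no gain ✓; to s=6.6 gives 181 − 27.0×6.6 = 2.8 → no gain ✓.
Mid-ability (own payoff 125 − 20.7×1.8 = 87.74): to s=0 gives 93 → profitable ✗; to s=6.6 gives 181 − 20.7×6.6 = 44.38 → no gain ✓.
3 of the 6 constraints hold; not an equilibrium.

3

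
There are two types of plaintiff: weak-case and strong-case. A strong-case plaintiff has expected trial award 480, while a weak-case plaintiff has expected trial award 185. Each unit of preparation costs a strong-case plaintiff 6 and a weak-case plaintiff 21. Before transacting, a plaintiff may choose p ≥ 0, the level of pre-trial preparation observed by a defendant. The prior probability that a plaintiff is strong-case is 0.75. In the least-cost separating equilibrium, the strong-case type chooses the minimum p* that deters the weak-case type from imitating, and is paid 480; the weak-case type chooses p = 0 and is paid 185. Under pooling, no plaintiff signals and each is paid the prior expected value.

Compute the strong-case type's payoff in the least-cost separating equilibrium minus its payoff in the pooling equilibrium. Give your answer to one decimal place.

Least-cost separating signal: p* solves 185 = 480 − 21·p*, so p* = (480 − 185)/21 ≈ 14.0476.
Strong-case type's separating payoff: 480 − 6 × p* = 480 − 6 × (480 − 185)/21 = 480 − 1770/21 ≈ 395.714.
Pooling payoff: 0.75 × 480 + 0.25 × 185 = 406.25.
Difference: 395.714 − 406.25 = -10.536, i.e. -10.5 to one decimal place.
The strong-case type would prefer the pooling outcome.

-10.5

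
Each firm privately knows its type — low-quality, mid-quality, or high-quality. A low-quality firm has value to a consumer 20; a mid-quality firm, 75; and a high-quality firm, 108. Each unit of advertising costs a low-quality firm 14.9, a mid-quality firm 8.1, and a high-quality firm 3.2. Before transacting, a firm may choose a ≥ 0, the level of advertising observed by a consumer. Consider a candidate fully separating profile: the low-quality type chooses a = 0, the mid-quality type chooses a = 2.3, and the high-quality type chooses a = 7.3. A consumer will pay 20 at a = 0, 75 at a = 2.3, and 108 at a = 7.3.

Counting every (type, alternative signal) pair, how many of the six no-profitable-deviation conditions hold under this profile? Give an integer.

5

Mid-quality (own payoff 75 − 8.1×2.3 = 56.37): to a=0 gives 20 → no gain ✓; to a=7.3 gives 108 − 8.1×7.3 = 48.87 → no gain ✓.
Low-quality (own payoff 20): to a=2.3 gives 75 − 14.9×2.3 = 40.73 → profitable ✗; to a=7.3 gives 108 − 14.9×7.3 = -0.77 → no gain ✓.
High-quality (own payoff 108 − 3.2×7.3 = 84.64): to a=0 gives 20 → no gain ✓; to a=2.3 gives 75 − 3.2×2.3 = 67.64 → no gain ✓.
5 of the 6 constraints hold; not an equilibrium.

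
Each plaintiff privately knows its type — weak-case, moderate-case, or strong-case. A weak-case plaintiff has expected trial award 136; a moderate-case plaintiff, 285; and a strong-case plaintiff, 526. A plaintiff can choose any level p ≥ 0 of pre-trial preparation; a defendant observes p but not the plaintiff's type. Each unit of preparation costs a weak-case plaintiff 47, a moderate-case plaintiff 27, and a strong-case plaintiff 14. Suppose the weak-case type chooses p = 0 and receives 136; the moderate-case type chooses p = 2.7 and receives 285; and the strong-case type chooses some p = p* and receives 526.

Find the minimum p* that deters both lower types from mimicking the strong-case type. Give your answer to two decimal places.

11.63

Weak-case type (on-path payoff 136) won't mimic when 136 ≥ 526 − 47·p*, i.e. p* ≥ 8.30.
Moderate-case type (on-path payoff 285 − 27×2.7 = 212.1) won't mimic when 212.1 ≥ 526 − 27·p*, i.e. p* ≥ 11.63.
Both must hold, so p* = max(8.30, 11.63) = 11.63. The moderate-case type's constraint binds.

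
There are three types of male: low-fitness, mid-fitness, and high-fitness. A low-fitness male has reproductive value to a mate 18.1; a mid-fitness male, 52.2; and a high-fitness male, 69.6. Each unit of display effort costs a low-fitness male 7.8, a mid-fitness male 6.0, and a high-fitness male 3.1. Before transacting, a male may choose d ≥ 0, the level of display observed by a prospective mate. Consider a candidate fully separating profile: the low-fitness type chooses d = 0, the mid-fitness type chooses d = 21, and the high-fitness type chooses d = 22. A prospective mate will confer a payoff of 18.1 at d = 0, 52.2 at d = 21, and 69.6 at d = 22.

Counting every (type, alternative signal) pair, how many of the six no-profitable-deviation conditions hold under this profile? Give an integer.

3

High-fitness (own payoff 69.6 − 3.1×22 = 1.4): to d=0 gives 18.1 → profitable ✗; to d=21 gives 52.2 − 3.1×21 = -12.9 → no gain ✓.
Mid-fitness (own payoff 52.2 − 6.0×21 = -73.8): to d=0 gives 18.1 → profitable ✗; to d=22 gives 69.6 − 6.0×22 = -62.4 → profitable ✗.
Low-fitness (own payoff 18.1): to d=21 gives 52.2 − 7.8×21 = -111.6 → no gain ✓; to d=22 gives 69.6 − 7.8×22 = -102 → no gain ✓.
3 of the 6 constraints hold; not an equilibrium.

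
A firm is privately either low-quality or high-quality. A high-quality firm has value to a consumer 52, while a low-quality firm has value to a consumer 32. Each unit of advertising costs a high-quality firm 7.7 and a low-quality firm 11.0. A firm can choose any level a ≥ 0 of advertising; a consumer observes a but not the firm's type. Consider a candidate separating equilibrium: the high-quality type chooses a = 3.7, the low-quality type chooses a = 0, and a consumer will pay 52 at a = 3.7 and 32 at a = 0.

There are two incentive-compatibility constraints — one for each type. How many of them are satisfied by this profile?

Low-quality type: stay at 0 → 32; mimic → 52 − 11.0 × 3.7 = 11.3. IC holds (32 ≥ 11.3).
High-quality type: signal → 52 − 7.7 × 3.7 = 23.51; deviate to 0 → 32. IC fails (23.51 < 32).
1 of 2 constraints hold, so this profile is not an equilibrium.

1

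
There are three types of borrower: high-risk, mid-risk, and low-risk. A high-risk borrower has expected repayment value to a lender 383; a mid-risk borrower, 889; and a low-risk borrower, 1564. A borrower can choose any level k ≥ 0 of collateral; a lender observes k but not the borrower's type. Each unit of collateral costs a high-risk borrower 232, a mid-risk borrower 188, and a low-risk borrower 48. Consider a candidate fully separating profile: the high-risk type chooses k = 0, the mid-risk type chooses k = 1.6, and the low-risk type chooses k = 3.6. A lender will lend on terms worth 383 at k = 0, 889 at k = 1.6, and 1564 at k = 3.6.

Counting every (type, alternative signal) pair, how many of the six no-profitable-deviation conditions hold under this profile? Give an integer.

High-risk (own payoff 383): to k=1.6 gives 889 − 232×1.6 = 517.8 → profitable ✗; to k=3.6 gives 1564 − 232×3.6 = 728.8 → profitable ✗.
Mid-risk (own payoff 889 − 188×1.6 = 588.2): to k=0 gives 383 → no gain ✓; to k=3.6 gives 1564 − 188×3.6 = 887.2 → profitable ✗.
Low-risk (own payoff 1564 − 48×3.6 = 1391.2): to k=0 gives 383 → no gain ✓; to k=1.6 gives 889 − 48×1.6 = 812.2 → no gain ✓.
3 of the 6 constraints hold; not an equilibrium.

3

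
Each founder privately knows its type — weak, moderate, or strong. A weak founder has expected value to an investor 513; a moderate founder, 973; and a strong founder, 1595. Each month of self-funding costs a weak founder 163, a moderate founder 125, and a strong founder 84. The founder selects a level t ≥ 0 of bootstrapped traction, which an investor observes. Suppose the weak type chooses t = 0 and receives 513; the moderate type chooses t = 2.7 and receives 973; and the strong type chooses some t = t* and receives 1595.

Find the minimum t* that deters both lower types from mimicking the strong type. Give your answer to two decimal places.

7.68

Weak type (on-path payoff 513) won't mimic when 513 ≥ 1595 − 163·t*, i.e. t* ≥ 6.64.
Moderate type (on-path payoff 973 − 125×2.7 = 635.5) won't mimic when 635.5 ≥ 1595 − 125·t*, i.e. t* ≥ 7.68.
Both must hold, so t* = max(6.64, 7.68) = 7.68. The moderate type's constraint binds.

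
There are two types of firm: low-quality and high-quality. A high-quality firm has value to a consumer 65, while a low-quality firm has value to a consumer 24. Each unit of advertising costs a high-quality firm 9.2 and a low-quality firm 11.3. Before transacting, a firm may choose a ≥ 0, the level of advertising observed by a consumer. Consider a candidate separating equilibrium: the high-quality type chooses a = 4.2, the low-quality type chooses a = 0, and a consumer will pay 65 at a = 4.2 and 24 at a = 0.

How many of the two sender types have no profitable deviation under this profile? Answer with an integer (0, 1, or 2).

2

Low-quality type: stay at 0 → 24; mimic → 65 − 11.3 × 4.2 = 17.54. IC holds (24 ≥ 17.54).
High-quality type: signal → 65 − 9.2 × 4.2 = 26.36; deviate to 0 → 24. IC holds (26.36 ≥ 24).
2 of 2 constraints hold, so this is a separating equilibrium.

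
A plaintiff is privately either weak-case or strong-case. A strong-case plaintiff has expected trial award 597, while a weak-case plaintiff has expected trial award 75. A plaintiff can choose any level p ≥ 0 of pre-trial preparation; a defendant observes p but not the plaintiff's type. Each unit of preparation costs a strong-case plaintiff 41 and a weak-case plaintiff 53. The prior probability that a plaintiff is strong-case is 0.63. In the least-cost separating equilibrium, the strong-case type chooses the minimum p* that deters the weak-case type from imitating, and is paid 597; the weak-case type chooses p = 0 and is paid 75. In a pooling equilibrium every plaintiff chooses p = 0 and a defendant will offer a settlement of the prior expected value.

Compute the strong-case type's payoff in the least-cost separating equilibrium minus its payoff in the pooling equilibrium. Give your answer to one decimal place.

Least-cost separating signal: p* solves 75 = 597 − 53·p*, so p* = (597 − 75)/53 ≈ 9.8491.
Strong-case type's separating payoff: 597 − 41 × p* = 597 − 41 × (597 − 75)/53 = 597 − 21402/53 ≈ 193.189.
Pooling payoff: 0.63 × 597 + 0.37 × 75 = 403.86.
Difference: 193.189 − 403.86 = -210.671, i.e. -210.7 to one decimal place.
The strong-case type would prefer the pooling outcome.

-210.7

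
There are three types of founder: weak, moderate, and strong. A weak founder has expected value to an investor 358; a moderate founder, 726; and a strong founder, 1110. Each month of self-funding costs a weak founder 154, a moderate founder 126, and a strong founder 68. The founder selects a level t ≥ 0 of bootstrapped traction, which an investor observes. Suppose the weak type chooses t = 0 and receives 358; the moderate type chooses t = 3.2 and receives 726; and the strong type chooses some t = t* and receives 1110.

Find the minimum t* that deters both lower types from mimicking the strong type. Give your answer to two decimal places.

6.25

Weak type (on-path payoff 358) won't mimic when 358 ≥ 1110 − 154·t*, i.e. t* ≥ 4.88.
Moderate type (on-path payoff 726 − 126×3.2 = 322.8) won't mimic when 322.8 ≥ 1110 − 126·t*, i.e. t* ≥ 6.25.
Both must hold, so t* = max(4.88, 6.25) = 6.25. The moderate type's constraint binds.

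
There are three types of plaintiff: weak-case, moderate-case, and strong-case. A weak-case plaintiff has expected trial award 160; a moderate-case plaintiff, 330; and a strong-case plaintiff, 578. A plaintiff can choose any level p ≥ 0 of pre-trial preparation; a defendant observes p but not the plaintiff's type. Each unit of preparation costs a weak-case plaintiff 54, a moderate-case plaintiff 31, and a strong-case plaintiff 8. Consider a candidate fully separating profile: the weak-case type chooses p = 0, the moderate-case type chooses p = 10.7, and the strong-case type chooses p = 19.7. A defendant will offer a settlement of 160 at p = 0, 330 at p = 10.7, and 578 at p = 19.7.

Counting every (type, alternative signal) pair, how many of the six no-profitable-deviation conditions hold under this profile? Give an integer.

Moderate-case (own payoff 330 − 31×10.7 = -1.7): to p=0 gives 160 → profitable ✗; to p=19.7 gives 578 − 31×19.7 = -32.7 → no gain ✓.
Strong-case (own payoff 578 − 8×19.7 = 420.4): to p=0 gives 160 → no gain ✓; to p=10.7 gives 330 − 8×10.7 = 244.4 → no gain ✓.
Weak-case (own payoff 160): to p=10.7 gives 330 − 54×10.7 = -247.8 → no gain ✓; to p=19.7 gives 578 − 54×19.7 = -485.8 → no gain ✓.
5 of the 6 constraints hold; not an equilibrium.

5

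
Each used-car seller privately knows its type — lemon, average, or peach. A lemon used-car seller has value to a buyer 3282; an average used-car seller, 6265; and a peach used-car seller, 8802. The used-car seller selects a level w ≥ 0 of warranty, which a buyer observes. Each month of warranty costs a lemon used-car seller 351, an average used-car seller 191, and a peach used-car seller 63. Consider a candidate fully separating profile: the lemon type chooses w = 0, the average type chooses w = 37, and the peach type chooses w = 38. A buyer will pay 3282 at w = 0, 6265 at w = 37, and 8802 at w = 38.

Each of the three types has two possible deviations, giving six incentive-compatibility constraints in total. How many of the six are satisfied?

Peach (own payoff 8802 − 63×38 = 6408): to w=0 gives 3282 → no gain ✓; to w=37 gives 6265 − 63×37 = 3934 → no gain ✓.
Average (own payoff 6265 − 191×37 = -802): to w=0 gives 3282 → profitable ✗; to w=38 gives 8802 − 191×38 = 1544 → profitable ✗.
Lemon (own payoff 3282): to w=37 gives 6265 − 351×37 = -6722 → no gain ✓; to w=38 gives 8802 − 351×38 = -4536 → no gain ✓.
4 of the 6 constraints hold; not an equilibrium.

4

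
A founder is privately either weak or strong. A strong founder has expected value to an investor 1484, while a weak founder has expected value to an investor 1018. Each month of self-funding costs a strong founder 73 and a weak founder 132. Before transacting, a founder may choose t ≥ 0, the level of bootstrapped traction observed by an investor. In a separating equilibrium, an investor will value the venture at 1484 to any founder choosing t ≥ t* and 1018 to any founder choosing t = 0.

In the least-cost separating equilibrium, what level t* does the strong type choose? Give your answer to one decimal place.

A weak founder choosing t = 0 receives 1018.
Imitating at t* instead would pay 1484 at cost 132·t*, netting 1484 − 132·t*.
Indifference: 1018 = 1484 − 132·t*, so t* = (1484 − 1018) / 132 ≈ 3.5.
This is the weak type's binding incentive-compatibility constraint; any t ≥ 3.5 sustains separation on that side.

3.5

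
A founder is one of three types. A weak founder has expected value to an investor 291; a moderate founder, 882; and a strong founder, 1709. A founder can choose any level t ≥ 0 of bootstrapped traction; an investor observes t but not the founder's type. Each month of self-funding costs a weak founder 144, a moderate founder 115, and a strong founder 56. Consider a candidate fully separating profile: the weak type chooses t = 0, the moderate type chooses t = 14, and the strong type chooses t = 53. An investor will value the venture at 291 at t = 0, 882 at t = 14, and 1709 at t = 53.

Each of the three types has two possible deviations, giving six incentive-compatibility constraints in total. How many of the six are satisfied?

3

Weak (own payoff 291): to t=14 gives 882 − 144×14 = -1134 → no gain ✓; to t=53 gives 1709 − 144×53 = -5923 → no gain ✓.
Strong (own payoff 1709 − 56×53 = -1259): to t=0 gives 291 → profitable ✗; to t=14 gives 882 − 56×14 = 98 → profitable ✗.
Moderate (own payoff 882 − 115×14 = -728): to t=0 gives 291 → profitable ✗; to t=53 gives 1709 − 115×53 = -4386 → no gain ✓.
3 of the 6 constraints hold; not an equilibrium.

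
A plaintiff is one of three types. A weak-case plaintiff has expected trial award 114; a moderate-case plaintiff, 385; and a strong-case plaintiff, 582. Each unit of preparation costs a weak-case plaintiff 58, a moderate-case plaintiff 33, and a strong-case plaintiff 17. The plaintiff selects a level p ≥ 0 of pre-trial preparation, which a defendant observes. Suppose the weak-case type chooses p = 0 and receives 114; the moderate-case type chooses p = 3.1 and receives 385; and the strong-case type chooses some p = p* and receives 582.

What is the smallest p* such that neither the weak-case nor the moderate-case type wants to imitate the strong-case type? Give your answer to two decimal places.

9.07

Moderate-case type (on-path payoff 385 − 33×3.1 = 282.7) won't mimic when 282.7 ≥ 582 − 33·p*, i.e. p* ≥ 9.07.
Weak-case type (on-path payoff 114) won't mimic when 114 ≥ 582 − 58·p*, i.e. p* ≥ 8.07.
Both must hold, so p* = max(8.07, 9.07) = 9.07. The moderate-case type's constraint binds.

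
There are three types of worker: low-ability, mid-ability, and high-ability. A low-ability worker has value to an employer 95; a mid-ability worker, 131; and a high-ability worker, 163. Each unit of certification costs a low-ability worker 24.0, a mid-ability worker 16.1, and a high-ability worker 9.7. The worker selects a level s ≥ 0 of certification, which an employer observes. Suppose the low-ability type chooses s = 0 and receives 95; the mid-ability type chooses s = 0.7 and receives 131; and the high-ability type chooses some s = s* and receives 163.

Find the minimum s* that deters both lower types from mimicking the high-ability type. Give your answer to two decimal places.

2.83

Low-ability type (on-path payoff 95) won't mimic when 95 ≥ 163 − 24.0·s*, i.e. s* ≥ 2.83.
Mid-ability type (on-path payoff 131 − 16.1×0.7 = 119.73) won't mimic when 119.73 ≥ 163 − 16.1·s*, i.e. s* ≥ 2.69.
Both must hold, so s* = max(2.83, 2.69) = 2.83. The low-ability type's constraint binds.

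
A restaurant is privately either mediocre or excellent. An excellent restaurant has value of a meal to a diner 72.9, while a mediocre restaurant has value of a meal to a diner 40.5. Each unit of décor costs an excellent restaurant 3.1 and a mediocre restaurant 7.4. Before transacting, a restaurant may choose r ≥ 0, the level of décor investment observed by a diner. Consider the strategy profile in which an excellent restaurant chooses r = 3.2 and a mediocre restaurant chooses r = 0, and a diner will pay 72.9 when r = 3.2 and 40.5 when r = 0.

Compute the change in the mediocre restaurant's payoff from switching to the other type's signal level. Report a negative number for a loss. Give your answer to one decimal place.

8.7

Playing r = 0 the mediocre restaurant receives 40.5.
Deviating to r = 3.2 brings payment 72.9 at cost 7.4 × 3.2 = 23.68, netting 49.22.
Gain from deviating: 49.22 − 40.5 = 8.72, i.e. 8.7 to one decimal place.
The gain is positive, so the mediocre type's incentive-compatibility constraint is violated — this profile is not a separating equilibrium.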